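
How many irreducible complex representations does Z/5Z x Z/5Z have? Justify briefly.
25

Justification: The number of irreducible complex representations of a finite group equals its number of conjugacy classes. Z/5Z x Z/5Z is abelian of order 25, so every element is its own conjugacy class: 25 classes, so Z/5Z x Z/5Z (order 25) has exactly 25 irreducible complex representations.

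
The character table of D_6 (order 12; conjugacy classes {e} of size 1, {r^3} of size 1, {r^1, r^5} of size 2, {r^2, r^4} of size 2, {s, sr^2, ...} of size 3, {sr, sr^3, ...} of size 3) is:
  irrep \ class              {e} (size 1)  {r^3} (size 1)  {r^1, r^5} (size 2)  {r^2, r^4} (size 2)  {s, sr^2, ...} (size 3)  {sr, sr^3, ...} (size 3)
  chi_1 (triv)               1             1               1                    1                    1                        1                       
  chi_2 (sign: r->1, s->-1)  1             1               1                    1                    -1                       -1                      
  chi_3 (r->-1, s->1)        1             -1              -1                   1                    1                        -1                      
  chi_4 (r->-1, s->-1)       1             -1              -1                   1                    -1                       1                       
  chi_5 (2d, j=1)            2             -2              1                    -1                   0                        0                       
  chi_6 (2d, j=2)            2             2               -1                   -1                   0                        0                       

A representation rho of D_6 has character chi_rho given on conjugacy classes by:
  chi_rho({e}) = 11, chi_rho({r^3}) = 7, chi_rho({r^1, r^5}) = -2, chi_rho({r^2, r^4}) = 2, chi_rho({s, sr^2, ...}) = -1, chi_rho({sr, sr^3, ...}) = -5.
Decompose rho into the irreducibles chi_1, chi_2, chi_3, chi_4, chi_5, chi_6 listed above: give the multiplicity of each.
Multiplicities: chi_1: 0, chi_2: 3, chi_3: 2, chi_4: 0, chi_5: 0, chi_6: 3.

Solution. Use <chi_rho, chi> = (1/|G|) sum_C |C| * chi_rho(C) * conj(chi(C)) with |G| = 12 for each irreducible chi in the table:
  <chi_rho, chi_1> = (1/12)[1*(11)*conj(1) + 1*(7)*conj(1) + 2*(-2)*conj(1) + 2*(2)*conj(1) + 3*(-1)*conj(1) + 3*(-5)*conj(1)]
      = (1/12)[(11) + (7) + (-4) + (4) + (-3) + (-15)] = 0/12 = 0
  <chi_rho, chi_2> = (1/12)[1*(11)*conj(1) + 1*(7)*conj(1) + 2*(-2)*conj(1) + 2*(2)*conj(1) + 3*(-1)*conj(-1) + 3*(-5)*conj(-1)]
      = (1/12)[(11) + (7) + (-4) + (4) + (3) + (15)] = 36/12 = 3
  <chi_rho, chi_3> = (1/12)[1*(11)*conj(1) + 1*(7)*conj(-1) + 2*(-2)*conj(-1) + 2*(2)*conj(1) + 3*(-1)*conj(1) + 3*(-5)*conj(-1)]
      = (1/12)[(11) + (-7) + (4) + (4) + (-3) + (15)] = 24/12 = 2
  <chi_rho, chi_4> = (1/12)[1*(11)*conj(1) + 1*(7)*conj(-1) + 2*(-2)*conj(-1) + 2*(2)*conj(1) + 3*(-1)*conj(-1) + 3*(-5)*conj(1)]
      = (1/12)[(11) + (-7) + (4) + (4) + (3) + (-15)] = 0/12 = 0
  <chi_rho, chi_5> = (1/12)[1*(11)*conj(2) + 1*(7)*conj(-2) + 2*(-2)*conj(1) + 2*(2)*conj(-1) + 3*(-1)*conj(0) + 3*(-5)*conj(0)]
      = (1/12)[(22) + (-14) + (-4) + (-4) + (0) + (0)] = 0/12 = 0
  <chi_rho, chi_6> = (1/12)[1*(11)*conj(2) + 1*(7)*conj(2) + 2*(-2)*conj(-1) + 2*(2)*conj(-1) + 3*(-1)*conj(0) + 3*(-5)*conj(0)]
      = (1/12)[(22) + (14) + (4) + (-4) + (0) + (0)] = 36/12 = 3
Dimension check: dim(rho) = sum (mult * dim) = 0*1 + 3*1 + 2*1 + 0*1 + 0*2 + 3*2 = 11 = chi_rho(e) = 11.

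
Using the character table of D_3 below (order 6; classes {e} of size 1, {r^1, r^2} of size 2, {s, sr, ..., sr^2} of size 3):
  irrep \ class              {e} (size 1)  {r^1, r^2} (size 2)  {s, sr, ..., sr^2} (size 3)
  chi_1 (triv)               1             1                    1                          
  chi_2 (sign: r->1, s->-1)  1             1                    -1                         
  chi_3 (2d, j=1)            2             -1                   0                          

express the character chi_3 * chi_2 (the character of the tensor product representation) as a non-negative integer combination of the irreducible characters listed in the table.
chi_3 tensor chi_2 = chi_3 (all other irreducibles have multiplicity 0).

Why: The character of a tensor product is the pointwise product (chi_3 * chi_2)(C) = chi_3(C) * chi_2(C):
  {e}: (2)*(1), {r^1, r^2}: (-1)*(1), {s, sr, ..., sr^2}: (0)*(-1)
so (chi_3 * chi_2) takes values
  {e} -> 2, {r^1, r^2} -> -1, {s, sr, ..., sr^2} -> 0.
Now take the inner product of this character with each irreducible chi from the table, <chi_3*chi_2, chi> = (1/6) sum_C |C| (chi_3*chi_2)(C) conj(chi(C)):
  <chi_3*chi_2, chi_1> = (1/6)[1*(2)*conj(1) + 2*(-1)*conj(1) + 3*(0)*conj(1)]
      = (1/6)[(2) + (-2) + (0)] = 0/6 = 0
  <chi_3*chi_2, chi_2> = (1/6)[1*(2)*conj(1) + 2*(-1)*conj(1) + 3*(0)*conj(-1)]
      = (1/6)[(2) + (-2) + (0)] = 0/6 = 0
  <chi_3*chi_2, chi_3> = (1/6)[1*(2)*conj(2) + 2*(-1)*conj(-1) + 3*(0)*conj(0)]
      = (1/6)[(4) + (2) + (0)] = 6/6 = 1
Hence the multiplicities are chi_3: 1. Dimension check: dim(chi_3)*dim(chi_2) = 2*1 = 2 and sum (mult * dim) = 1*2 = 2.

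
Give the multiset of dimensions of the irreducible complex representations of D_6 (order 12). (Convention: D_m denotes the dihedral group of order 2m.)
Dimensions: 1, 1, 1, 1, 2, 2

Explanation: There are 6 irreducibles (= number of conjugacy classes). Their dimensions d_i satisfy sum d_i^2 = |G| = 12: 1 + 1 + 1 + 1 + 4 + 4 = 12.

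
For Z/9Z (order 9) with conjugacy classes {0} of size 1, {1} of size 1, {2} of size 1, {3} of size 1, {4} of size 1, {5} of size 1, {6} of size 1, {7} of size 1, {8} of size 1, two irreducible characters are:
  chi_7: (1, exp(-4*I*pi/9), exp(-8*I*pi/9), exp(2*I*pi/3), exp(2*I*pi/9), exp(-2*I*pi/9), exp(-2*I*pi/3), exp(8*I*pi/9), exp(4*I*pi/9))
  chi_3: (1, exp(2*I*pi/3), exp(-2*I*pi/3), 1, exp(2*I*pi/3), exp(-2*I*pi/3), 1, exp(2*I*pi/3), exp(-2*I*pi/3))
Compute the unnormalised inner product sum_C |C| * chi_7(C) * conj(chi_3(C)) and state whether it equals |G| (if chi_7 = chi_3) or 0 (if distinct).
Sum = 0; so <chi_7, chi_3> = 0 (distinct irreducibles are orthogonal).

Derivation: Compute term by term over conjugacy classes (|C| * chi_7(C) * conj(chi_3(C))):
  1*(1)*conj(1) + 1*(exp(-4*I*pi/9))*conj(exp(2*I*pi/3)) + 1*(exp(-8*I*pi/9))*conj(exp(-2*I*pi/3)) + 1*(exp(2*I*pi/3))*conj(1) + 1*(exp(2*I*pi/9))*conj(exp(2*I*pi/3)) + 1*(exp(-2*I*pi/9))*conj(exp(-2*I*pi/3)) + 1*(exp(-2*I*pi/3))*conj(1) + 1*(exp(8*I*pi/9))*conj(exp(2*I*pi/3)) + 1*(exp(4*I*pi/9))*conj(exp(-2*I*pi/3))
  = (1) + (exp(8*I*pi/9)) + (exp(-2*I*pi/9)) + (exp(2*I*pi/3)) + (exp(-4*I*pi/9)) + (exp(4*I*pi/9)) + (exp(-2*I*pi/3)) + (exp(2*I*pi/9)) + (exp(-8*I*pi/9))
  = 0.
(Exp terms are combined using exp(i*s)*conj(exp(i*t)) = exp(i*(s-t)), and sums of them are collapsed using the identity that for every m > 1 the m distinct m-th roots of unity sum to 0, e.g. 1 + exp(2*I*pi/3) + exp(-2*I*pi/3) = 0.)
Dividing by |G| = 9 gives 0/9 = 0, matching the row-orthogonality relation <chi_7, chi_3> = [chi_7 = chi_3].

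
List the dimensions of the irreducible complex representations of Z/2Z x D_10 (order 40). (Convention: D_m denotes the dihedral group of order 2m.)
Dimensions: 1, 1, 1, 1, 1, 1, 1, 1, 2, 2, 2, 2, 2, 2, 2, 2

Solution. There are 16 irreducibles (= number of conjugacy classes). Their dimensions d_i satisfy sum d_i^2 = |G| = 40: 1 + 1 + 1 + 1 + 1 + 1 + 1 + 1 + 4 + 4 + 4 + 4 + 4 + 4 + 4 + 4 = 40. (For the product with Z/2Z: each of the 2 1-dim characters of Z/2Z tensors with each irrep of D_10, giving 2 copies of each D_10-dimension.)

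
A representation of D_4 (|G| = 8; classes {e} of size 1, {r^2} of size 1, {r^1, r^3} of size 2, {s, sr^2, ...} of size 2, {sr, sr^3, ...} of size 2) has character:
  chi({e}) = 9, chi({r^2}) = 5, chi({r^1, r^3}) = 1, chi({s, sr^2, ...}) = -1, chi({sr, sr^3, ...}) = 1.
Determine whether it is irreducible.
Not irreducible (reducible): <chi, chi> = 14 > 1.

Derivation: <chi, chi> = (1/|G|) sum_C |C| * |chi(C)|^2 = (1/8)[1*|9|^2 + 1*|5|^2 + 2*|1|^2 + 2*|-1|^2 + 2*|1|^2]
  = (1/8)[(81) + (25) + (2) + (2) + (2)] = 112/8 = 14.
A character is irreducible iff <chi, chi> = 1, so this representation is reducible.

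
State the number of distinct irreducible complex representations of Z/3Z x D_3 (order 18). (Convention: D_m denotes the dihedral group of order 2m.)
9

Derivation: The number of irreducible complex representations of a finite group equals its number of conjugacy classes. For a direct product, #classes(G x H) = #classes(G) * #classes(H). Z/3Z has 3 classes (abelian), D_3 has 3 classes, so 3 * 3 = 9, so Z/3Z x D_3 (order 18) has exactly 9 irreducible complex representations.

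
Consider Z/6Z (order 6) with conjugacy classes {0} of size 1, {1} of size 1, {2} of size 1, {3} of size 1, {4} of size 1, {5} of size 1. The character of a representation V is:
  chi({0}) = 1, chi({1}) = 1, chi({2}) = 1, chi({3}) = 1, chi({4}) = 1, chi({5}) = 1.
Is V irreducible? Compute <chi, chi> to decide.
Irreducible: <chi, chi> = 1.

Reasoning: <chi, chi> = (1/|G|) sum_C |C| * |chi(C)|^2 = (1/6)[1*|1|^2 + 1*|1|^2 + 1*|1|^2 + 1*|1|^2 + 1*|1|^2 + 1*|1|^2]
  = (1/6)[(1) + (1) + (1) + (1) + (1) + (1)] = 6/6 = 1.
(Exp terms are combined using exp(i*s)*conj(exp(i*t)) = exp(i*(s-t)), and sums of them are collapsed using the identity that for every m > 1 the m distinct m-th roots of unity sum to 0, e.g. 1 + exp(2*I*pi/3) + exp(-2*I*pi/3) = 0.)
A character is irreducible iff <chi, chi> = 1, so this representation is irreducible.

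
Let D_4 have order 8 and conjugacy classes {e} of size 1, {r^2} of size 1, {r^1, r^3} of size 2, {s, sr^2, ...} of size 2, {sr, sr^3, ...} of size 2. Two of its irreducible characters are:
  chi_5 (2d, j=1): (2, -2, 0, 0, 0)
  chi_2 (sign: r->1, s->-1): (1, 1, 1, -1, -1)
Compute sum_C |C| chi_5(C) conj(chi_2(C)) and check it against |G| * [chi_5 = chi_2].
Sum = 0; so <chi_5, chi_2> = 0 (distinct irreducibles are orthogonal).

Compute term by term over conjugacy classes (|C| * chi_5(C) * conj(chi_2(C))):
  1*(2)*conj(1) + 1*(-2)*conj(1) + 2*(0)*conj(1) + 2*(0)*conj(-1) + 2*(0)*conj(-1)
  = (2) + (-2) + (0) + (0) + (0)
  = 0.
Dividing by |G| = 8 gives 0/8 = 0, matching the row-orthogonality relation <chi_5, chi_2> = [chi_5 = chi_2].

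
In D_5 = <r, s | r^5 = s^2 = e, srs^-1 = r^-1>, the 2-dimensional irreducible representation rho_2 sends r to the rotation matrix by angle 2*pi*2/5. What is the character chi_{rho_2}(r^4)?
chi_{rho_2}(r^4) = 2*cos(2*pi*2*4/5) = -sqrt(5)/2 - 1/2

Justification: rho_2(r^4) is rotation by angle 2*pi*2*4/5, whose trace is 2*cos(2*pi*2*4/5) = -sqrt(5)/2 - 1/2.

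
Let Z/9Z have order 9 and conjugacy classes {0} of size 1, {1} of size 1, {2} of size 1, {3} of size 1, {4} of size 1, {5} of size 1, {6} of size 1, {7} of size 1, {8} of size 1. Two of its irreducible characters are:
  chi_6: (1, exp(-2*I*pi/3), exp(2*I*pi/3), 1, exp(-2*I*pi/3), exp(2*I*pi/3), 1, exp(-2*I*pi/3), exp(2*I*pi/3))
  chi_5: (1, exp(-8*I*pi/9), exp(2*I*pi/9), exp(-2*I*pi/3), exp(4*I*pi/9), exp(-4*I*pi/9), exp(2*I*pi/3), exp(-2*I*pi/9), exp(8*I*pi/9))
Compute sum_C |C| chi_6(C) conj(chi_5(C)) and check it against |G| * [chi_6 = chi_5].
Sum = 0; so <chi_6, chi_5> = 0 (distinct irreducibles are orthogonal).

Justification: Compute term by term over conjugacy classes (|C| * chi_6(C) * conj(chi_5(C))):
  1*(1)*conj(1) + 1*(exp(-2*I*pi/3))*conj(exp(-8*I*pi/9)) + 1*(exp(2*I*pi/3))*conj(exp(2*I*pi/9)) + 1*(1)*conj(exp(-2*I*pi/3)) + 1*(exp(-2*I*pi/3))*conj(exp(4*I*pi/9)) + 1*(exp(2*I*pi/3))*conj(exp(-4*I*pi/9)) + 1*(1)*conj(exp(2*I*pi/3)) + 1*(exp(-2*I*pi/3))*conj(exp(-2*I*pi/9)) + 1*(exp(2*I*pi/3))*conj(exp(8*I*pi/9))
  = (1) + (exp(2*I*pi/9)) + (exp(4*I*pi/9)) + (exp(2*I*pi/3)) + (exp(8*I*pi/9)) + (exp(-8*I*pi/9)) + (exp(-2*I*pi/3)) + (exp(-4*I*pi/9)) + (exp(-2*I*pi/9))
  = 0.
(Exp terms are combined using exp(i*s)*conj(exp(i*t)) = exp(i*(s-t)), and sums of them are collapsed using the identity that for every m > 1 the m distinct m-th roots of unity sum to 0, e.g. 1 + exp(2*I*pi/3) + exp(-2*I*pi/3) = 0.)
Dividing by |G| = 9 gives 0/9 = 0, matching the row-orthogonality relation <chi_6, chi_5> = [chi_6 = chi_5].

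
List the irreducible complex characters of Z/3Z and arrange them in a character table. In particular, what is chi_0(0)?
Character table of Z/3Z (irreps indexed chi_0,...,chi_2 with chi_k(m) = zeta_3^(k*m), zeta_3 = exp(2*pi*i/3)):
  irrep \ class  {0} (size 1)  {1} (size 1)    {2} (size 1)  
  chi_0          1             1               1             
  chi_1          1             exp(2*I*pi/3)   exp(-2*I*pi/3)
  chi_2          1             exp(-2*I*pi/3)  exp(2*I*pi/3) 

Spot check: chi_0(0) = zeta_3^(0*0) = zeta_3^0 = 1.

Working: Z/3Z is abelian, so all 3 irreducible complex representations are 1-dimensional. They are given by chi_k(m) = zeta_3^(k*m) for k = 0,...,2. Row orthogonality: sum_m chi_k(m) conj(chi_l(m)) = 3 * [k = l].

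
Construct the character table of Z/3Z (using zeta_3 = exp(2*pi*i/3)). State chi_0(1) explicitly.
Character table of Z/3Z (irreps indexed chi_0,...,chi_2 with chi_k(m) = zeta_3^(k*m), zeta_3 = exp(2*pi*i/3)):
  irrep \ class  {0} (size 1)  {1} (size 1)    {2} (size 1)  
  chi_0          1             1               1             
  chi_1          1             exp(2*I*pi/3)   exp(-2*I*pi/3)
  chi_2          1             exp(-2*I*pi/3)  exp(2*I*pi/3) 

Spot check: chi_0(1) = zeta_3^(0*1) = zeta_3^0 = 1.

Argument: Z/3Z is abelian, so all 3 irreducible complex representations are 1-dimensional. They are given by chi_k(m) = zeta_3^(k*m) for k = 0,...,2. Row orthogonality: sum_m chi_k(m) conj(chi_l(m)) = 3 * [k = l].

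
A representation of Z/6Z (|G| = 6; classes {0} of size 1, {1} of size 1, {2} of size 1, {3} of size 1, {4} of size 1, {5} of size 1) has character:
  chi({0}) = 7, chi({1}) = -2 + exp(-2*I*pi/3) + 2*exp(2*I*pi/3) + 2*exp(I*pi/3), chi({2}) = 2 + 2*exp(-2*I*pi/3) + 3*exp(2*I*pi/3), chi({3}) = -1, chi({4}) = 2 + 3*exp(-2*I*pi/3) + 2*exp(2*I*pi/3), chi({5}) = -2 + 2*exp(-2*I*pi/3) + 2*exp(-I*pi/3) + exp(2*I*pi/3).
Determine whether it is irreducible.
Not irreducible (reducible): <chi, chi> = 13 > 1.

Solution. <chi, chi> = (1/|G|) sum_C |C| * |chi(C)|^2 = (1/6)[1*|7|^2 + 1*|-2 + exp(-2*I*pi/3) + 2*exp(2*I*pi/3) + 2*exp(I*pi/3)|^2 + 1*|2 + 2*exp(-2*I*pi/3) + 3*exp(2*I*pi/3)|^2 + 1*|-1|^2 + 1*|2 + 3*exp(-2*I*pi/3) + 2*exp(2*I*pi/3)|^2 + 1*|-2 + 2*exp(-2*I*pi/3) + 2*exp(-I*pi/3) + exp(2*I*pi/3)|^2]
  = (1/6)[(49) + (13) + (1) + (1) + (1) + (13)] = 78/6 = 13.
(Exp terms are combined using exp(i*s)*conj(exp(i*t)) = exp(i*(s-t)), and sums of them are collapsed using the identity that for every m > 1 the m distinct m-th roots of unity sum to 0, e.g. 1 + exp(2*I*pi/3) + exp(-2*I*pi/3) = 0.)
A character is irreducible iff <chi, chi> = 1, so this representation is reducible.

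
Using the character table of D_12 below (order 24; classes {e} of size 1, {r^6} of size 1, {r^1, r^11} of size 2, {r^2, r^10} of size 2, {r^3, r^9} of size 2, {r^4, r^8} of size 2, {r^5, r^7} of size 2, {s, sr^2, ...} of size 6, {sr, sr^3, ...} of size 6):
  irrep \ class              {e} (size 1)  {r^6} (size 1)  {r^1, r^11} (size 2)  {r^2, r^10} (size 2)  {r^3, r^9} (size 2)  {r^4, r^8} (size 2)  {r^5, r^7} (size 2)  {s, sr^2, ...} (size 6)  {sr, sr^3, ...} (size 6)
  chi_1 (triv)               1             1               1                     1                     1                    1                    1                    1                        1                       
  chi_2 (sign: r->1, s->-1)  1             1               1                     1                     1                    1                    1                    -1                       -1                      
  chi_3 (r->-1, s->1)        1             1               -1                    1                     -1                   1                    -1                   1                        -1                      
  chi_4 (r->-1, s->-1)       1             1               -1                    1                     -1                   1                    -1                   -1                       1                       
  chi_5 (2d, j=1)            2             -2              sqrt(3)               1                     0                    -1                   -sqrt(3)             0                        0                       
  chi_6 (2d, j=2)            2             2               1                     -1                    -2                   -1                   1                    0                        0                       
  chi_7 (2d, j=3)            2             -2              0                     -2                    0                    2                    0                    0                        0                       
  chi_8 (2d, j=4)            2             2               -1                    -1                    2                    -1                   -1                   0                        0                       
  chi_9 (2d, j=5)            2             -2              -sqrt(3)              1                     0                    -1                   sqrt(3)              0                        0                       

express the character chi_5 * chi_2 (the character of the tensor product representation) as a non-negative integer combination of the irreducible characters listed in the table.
chi_5 tensor chi_2 = chi_5 (all other irreducibles have multiplicity 0).

Justification: The character of a tensor product is the pointwise product (chi_5 * chi_2)(C) = chi_5(C) * chi_2(C):
  {e}: (2)*(1), {r^6}: (-2)*(1), {r^1, r^11}: (sqrt(3))*(1), {r^2, r^10}: (1)*(1), {r^3, r^9}: (0)*(1), {r^4, r^8}: (-1)*(1), {r^5, r^7}: (-sqrt(3))*(1), {s, sr^2, ...}: (0)*(-1), {sr, sr^3, ...}: (0)*(-1)
so (chi_5 * chi_2) takes values
  {e} -> 2, {r^6} -> -2, {r^1, r^11} -> sqrt(3), {r^2, r^10} -> 1, {r^3, r^9} -> 0, {r^4, r^8} -> -1, {r^5, r^7} -> -sqrt(3), {s, sr^2, ...} -> 0, {sr, sr^3, ...} -> 0.
Now take the inner product of this character with each irreducible chi from the table, <chi_5*chi_2, chi> = (1/24) sum_C |C| (chi_5*chi_2)(C) conj(chi(C)):
  <chi_5*chi_2, chi_1> = (1/24)[1*(2)*conj(1) + 1*(-2)*conj(1) + 2*(sqrt(3))*conj(1) + 2*(1)*conj(1) + 2*(0)*conj(1) + 2*(-1)*conj(1) + 2*(-sqrt(3))*conj(1) + 6*(0)*conj(1) + 6*(0)*conj(1)]
      = (1/24)[(2) + (-2) + (2*sqrt(3)) + (2) + (0) + (-2) + (-2*sqrt(3)) + (0) + (0)] = 0/24 = 0
  <chi_5*chi_2, chi_2> = (1/24)[1*(2)*conj(1) + 1*(-2)*conj(1) + 2*(sqrt(3))*conj(1) + 2*(1)*conj(1) + 2*(0)*conj(1) + 2*(-1)*conj(1) + 2*(-sqrt(3))*conj(1) + 6*(0)*conj(-1) + 6*(0)*conj(-1)]
      = (1/24)[(2) + (-2) + (2*sqrt(3)) + (2) + (0) + (-2) + (-2*sqrt(3)) + (0) + (0)] = 0/24 = 0
  <chi_5*chi_2, chi_3> = (1/24)[1*(2)*conj(1) + 1*(-2)*conj(1) + 2*(sqrt(3))*conj(-1) + 2*(1)*conj(1) + 2*(0)*conj(-1) + 2*(-1)*conj(1) + 2*(-sqrt(3))*conj(-1) + 6*(0)*conj(1) + 6*(0)*conj(-1)]
      = (1/24)[(2) + (-2) + (-2*sqrt(3)) + (2) + (0) + (-2) + (2*sqrt(3)) + (0) + (0)] = 0/24 = 0
  <chi_5*chi_2, chi_4> = (1/24)[1*(2)*conj(1) + 1*(-2)*conj(1) + 2*(sqrt(3))*conj(-1) + 2*(1)*conj(1) + 2*(0)*conj(-1) + 2*(-1)*conj(1) + 2*(-sqrt(3))*conj(-1) + 6*(0)*conj(-1) + 6*(0)*conj(1)]
      = (1/24)[(2) + (-2) + (-2*sqrt(3)) + (2) + (0) + (-2) + (2*sqrt(3)) + (0) + (0)] = 0/24 = 0
  <chi_5*chi_2, chi_5> = (1/24)[1*(2)*conj(2) + 1*(-2)*conj(-2) + 2*(sqrt(3))*conj(sqrt(3)) + 2*(1)*conj(1) + 2*(0)*conj(0) + 2*(-1)*conj(-1) + 2*(-sqrt(3))*conj(-sqrt(3)) + 6*(0)*conj(0) + 6*(0)*conj(0)]
      = (1/24)[(4) + (4) + (6) + (2) + (0) + (2) + (6) + (0) + (0)] = 24/24 = 1
  <chi_5*chi_2, chi_6> = (1/24)[1*(2)*conj(2) + 1*(-2)*conj(2) + 2*(sqrt(3))*conj(1) + 2*(1)*conj(-1) + 2*(0)*conj(-2) + 2*(-1)*conj(-1) + 2*(-sqrt(3))*conj(1) + 6*(0)*conj(0) + 6*(0)*conj(0)]
      = (1/24)[(4) + (-4) + (2*sqrt(3)) + (-2) + (0) + (2) + (-2*sqrt(3)) + (0) + (0)] = 0/24 = 0
  <chi_5*chi_2, chi_7> = (1/24)[1*(2)*conj(2) + 1*(-2)*conj(-2) + 2*(sqrt(3))*conj(0) + 2*(1)*conj(-2) + 2*(0)*conj(0) + 2*(-1)*conj(2) + 2*(-sqrt(3))*conj(0) + 6*(0)*conj(0) + 6*(0)*conj(0)]
      = (1/24)[(4) + (4) + (0) + (-4) + (0) + (-4) + (0) + (0) + (0)] = 0/24 = 0
  <chi_5*chi_2, chi_8> = (1/24)[1*(2)*conj(2) + 1*(-2)*conj(2) + 2*(sqrt(3))*conj(-1) + 2*(1)*conj(-1) + 2*(0)*conj(2) + 2*(-1)*conj(-1) + 2*(-sqrt(3))*conj(-1) + 6*(0)*conj(0) + 6*(0)*conj(0)]
      = (1/24)[(4) + (-4) + (-2*sqrt(3)) + (-2) + (0) + (2) + (2*sqrt(3)) + (0) + (0)] = 0/24 = 0
  <chi_5*chi_2, chi_9> = (1/24)[1*(2)*conj(2) + 1*(-2)*conj(-2) + 2*(sqrt(3))*conj(-sqrt(3)) + 2*(1)*conj(1) + 2*(0)*conj(0) + 2*(-1)*conj(-1) + 2*(-sqrt(3))*conj(sqrt(3)) + 6*(0)*conj(0) + 6*(0)*conj(0)]
      = (1/24)[(4) + (4) + (-6) + (2) + (0) + (2) + (-6) + (0) + (0)] = 0/24 = 0
Hence the multiplicities are chi_5: 1. Dimension check: dim(chi_5)*dim(chi_2) = 2*1 = 2 and sum (mult * dim) = 1*2 = 2.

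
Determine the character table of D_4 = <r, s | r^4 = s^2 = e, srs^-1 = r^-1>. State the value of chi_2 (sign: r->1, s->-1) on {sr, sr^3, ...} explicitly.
Conjugacy classes: {e} of size 1, {r^2} of size 1, {r^1, r^3} of size 2, {s, sr^2, ...} of size 2, {sr, sr^3, ...} of size 2.
Character table:
  irrep \ class              {e} (size 1)  {r^2} (size 1)  {r^1, r^3} (size 2)  {s, sr^2, ...} (size 2)  {sr, sr^3, ...} (size 2)
  chi_1 (triv)               1             1               1                    1                        1                       
  chi_2 (sign: r->1, s->-1)  1             1               1                    -1                       -1                      
  chi_3 (r->-1, s->1)        1             1               -1                   1                        -1                      
  chi_4 (r->-1, s->-1)       1             1               -1                   -1                       1                       
  chi_5 (2d, j=1)            2             -2              0                    0                        0                       

Spot check: chi_2 (sign: r->1, s->-1) on {sr, sr^3, ...} = -1.

Derivation: D_4 has order 2*4 = 8 with 5 conjugacy classes, hence 5 irreducibles. Sum of squared dims 1 + 1 + 1 + 1 + 4 = 8 = |G|. Linear characters come from the abelianisation; the 2-dimensional irreps have character r^k -> 2*cos(2*pi*j*k/4), reflections -> 0.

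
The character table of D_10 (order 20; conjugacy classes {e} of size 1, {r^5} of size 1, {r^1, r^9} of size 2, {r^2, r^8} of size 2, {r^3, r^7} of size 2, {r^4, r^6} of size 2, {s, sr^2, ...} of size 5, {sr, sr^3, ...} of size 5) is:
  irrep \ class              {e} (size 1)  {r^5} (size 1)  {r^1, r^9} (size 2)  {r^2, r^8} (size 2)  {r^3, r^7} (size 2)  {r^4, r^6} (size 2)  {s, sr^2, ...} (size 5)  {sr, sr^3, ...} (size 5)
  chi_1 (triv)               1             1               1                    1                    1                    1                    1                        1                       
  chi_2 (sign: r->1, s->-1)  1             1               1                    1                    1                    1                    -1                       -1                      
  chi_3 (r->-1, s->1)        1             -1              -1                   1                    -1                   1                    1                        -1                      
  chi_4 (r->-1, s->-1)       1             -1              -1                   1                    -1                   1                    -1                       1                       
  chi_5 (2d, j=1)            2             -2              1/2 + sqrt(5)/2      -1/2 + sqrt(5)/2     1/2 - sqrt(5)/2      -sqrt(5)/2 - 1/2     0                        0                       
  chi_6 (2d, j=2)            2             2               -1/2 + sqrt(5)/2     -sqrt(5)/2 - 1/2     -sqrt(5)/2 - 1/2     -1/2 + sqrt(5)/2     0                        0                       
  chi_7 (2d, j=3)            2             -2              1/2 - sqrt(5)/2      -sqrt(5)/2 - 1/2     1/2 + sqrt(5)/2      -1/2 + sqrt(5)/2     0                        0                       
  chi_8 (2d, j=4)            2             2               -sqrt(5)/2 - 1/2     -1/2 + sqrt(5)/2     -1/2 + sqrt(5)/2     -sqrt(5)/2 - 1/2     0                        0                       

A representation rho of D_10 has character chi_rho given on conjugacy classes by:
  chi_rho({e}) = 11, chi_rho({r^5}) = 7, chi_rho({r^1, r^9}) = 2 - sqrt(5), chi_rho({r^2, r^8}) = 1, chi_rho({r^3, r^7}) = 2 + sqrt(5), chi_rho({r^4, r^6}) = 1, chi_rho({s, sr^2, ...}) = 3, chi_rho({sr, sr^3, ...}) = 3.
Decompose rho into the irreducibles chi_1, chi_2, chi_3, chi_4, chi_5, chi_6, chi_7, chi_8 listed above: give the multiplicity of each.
Multiplicities: chi_1: 3, chi_2: 0, chi_3: 0, chi_4: 0, chi_5: 0, chi_6: 1, chi_7: 1, chi_8: 2.

Explanation: Use <chi_rho, chi> = (1/|G|) sum_C |C| * chi_rho(C) * conj(chi(C)) with |G| = 20 for each irreducible chi in the table:
  <chi_rho, chi_1> = (1/20)[1*(11)*conj(1) + 1*(7)*conj(1) + 2*(2 - sqrt(5))*conj(1) + 2*(1)*conj(1) + 2*(2 + sqrt(5))*conj(1) + 2*(1)*conj(1) + 5*(3)*conj(1) + 5*(3)*conj(1)]
      = (1/20)[(11) + (7) + (4 - 2*sqrt(5)) + (2) + (4 + 2*sqrt(5)) + (2) + (15) + (15)] = 60/20 = 3
  <chi_rho, chi_2> = (1/20)[1*(11)*conj(1) + 1*(7)*conj(1) + 2*(2 - sqrt(5))*conj(1) + 2*(1)*conj(1) + 2*(2 + sqrt(5))*conj(1) + 2*(1)*conj(1) + 5*(3)*conj(-1) + 5*(3)*conj(-1)]
      = (1/20)[(11) + (7) + (4 - 2*sqrt(5)) + (2) + (4 + 2*sqrt(5)) + (2) + (-15) + (-15)] = 0/20 = 0
  <chi_rho, chi_3> = (1/20)[1*(11)*conj(1) + 1*(7)*conj(-1) + 2*(2 - sqrt(5))*conj(-1) + 2*(1)*conj(1) + 2*(2 + sqrt(5))*conj(-1) + 2*(1)*conj(1) + 5*(3)*conj(1) + 5*(3)*conj(-1)]
      = (1/20)[(11) + (-7) + (-4 + 2*sqrt(5)) + (2) + (-2*sqrt(5) - 4) + (2) + (15) + (-15)] = 0/20 = 0
  <chi_rho, chi_4> = (1/20)[1*(11)*conj(1) + 1*(7)*conj(-1) + 2*(2 - sqrt(5))*conj(-1) + 2*(1)*conj(1) + 2*(2 + sqrt(5))*conj(-1) + 2*(1)*conj(1) + 5*(3)*conj(-1) + 5*(3)*conj(1)]
      = (1/20)[(11) + (-7) + (-4 + 2*sqrt(5)) + (2) + (-2*sqrt(5) - 4) + (2) + (-15) + (15)] = 0/20 = 0
  <chi_rho, chi_5> = (1/20)[1*(11)*conj(2) + 1*(7)*conj(-2) + 2*(2 - sqrt(5))*conj(1/2 + sqrt(5)/2) + 2*(1)*conj(-1/2 + sqrt(5)/2) + 2*(2 + sqrt(5))*conj(1/2 - sqrt(5)/2) + 2*(1)*conj(-sqrt(5)/2 - 1/2) + 5*(3)*conj(0) + 5*(3)*conj(0)]
      = (1/20)[(22) + (-14) + (-3 + sqrt(5)) + (-1 + sqrt(5)) + (-3 - sqrt(5)) + (-sqrt(5) - 1) + (0) + (0)] = 0/20 = 0
  <chi_rho, chi_6> = (1/20)[1*(11)*conj(2) + 1*(7)*conj(2) + 2*(2 - sqrt(5))*conj(-1/2 + sqrt(5)/2) + 2*(1)*conj(-sqrt(5)/2 - 1/2) + 2*(2 + sqrt(5))*conj(-sqrt(5)/2 - 1/2) + 2*(1)*conj(-1/2 + sqrt(5)/2) + 5*(3)*conj(0) + 5*(3)*conj(0)]
      = (1/20)[(22) + (14) + (-7 + 3*sqrt(5)) + (-sqrt(5) - 1) + (-7 - 3*sqrt(5)) + (-1 + sqrt(5)) + (0) + (0)] = 20/20 = 1
  <chi_rho, chi_7> = (1/20)[1*(11)*conj(2) + 1*(7)*conj(-2) + 2*(2 - sqrt(5))*conj(1/2 - sqrt(5)/2) + 2*(1)*conj(-sqrt(5)/2 - 1/2) + 2*(2 + sqrt(5))*conj(1/2 + sqrt(5)/2) + 2*(1)*conj(-1/2 + sqrt(5)/2) + 5*(3)*conj(0) + 5*(3)*conj(0)]
      = (1/20)[(22) + (-14) + (7 - 3*sqrt(5)) + (-sqrt(5) - 1) + (3*sqrt(5) + 7) + (-1 + sqrt(5)) + (0) + (0)] = 20/20 = 1
  <chi_rho, chi_8> = (1/20)[1*(11)*conj(2) + 1*(7)*conj(2) + 2*(2 - sqrt(5))*conj(-sqrt(5)/2 - 1/2) + 2*(1)*conj(-1/2 + sqrt(5)/2) + 2*(2 + sqrt(5))*conj(-1/2 + sqrt(5)/2) + 2*(1)*conj(-sqrt(5)/2 - 1/2) + 5*(3)*conj(0) + 5*(3)*conj(0)]
      = (1/20)[(22) + (14) + (3 - sqrt(5)) + (-1 + sqrt(5)) + (sqrt(5) + 3) + (-sqrt(5) - 1) + (0) + (0)] = 40/20 = 2
Dimension check: dim(rho) = sum (mult * dim) = 3*1 + 0*1 + 0*1 + 0*1 + 0*2 + 1*2 + 1*2 + 2*2 = 11 = chi_rho(e) = 11.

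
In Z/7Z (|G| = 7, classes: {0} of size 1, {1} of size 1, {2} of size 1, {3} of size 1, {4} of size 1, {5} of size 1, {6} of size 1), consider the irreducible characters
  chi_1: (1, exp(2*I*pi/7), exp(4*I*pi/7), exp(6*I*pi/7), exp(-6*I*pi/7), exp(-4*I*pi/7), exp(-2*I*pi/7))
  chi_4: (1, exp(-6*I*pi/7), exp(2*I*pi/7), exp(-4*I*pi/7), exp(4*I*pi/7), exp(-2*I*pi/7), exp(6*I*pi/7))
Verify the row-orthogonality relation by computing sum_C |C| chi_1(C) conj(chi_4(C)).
Sum = 0; so <chi_1, chi_4> = 0 (distinct irreducibles are orthogonal).

Compute term by term over conjugacy classes (|C| * chi_1(C) * conj(chi_4(C))):
  1*(1)*conj(1) + 1*(exp(2*I*pi/7))*conj(exp(-6*I*pi/7)) + 1*(exp(4*I*pi/7))*conj(exp(2*I*pi/7)) + 1*(exp(6*I*pi/7))*conj(exp(-4*I*pi/7)) + 1*(exp(-6*I*pi/7))*conj(exp(4*I*pi/7)) + 1*(exp(-4*I*pi/7))*conj(exp(-2*I*pi/7)) + 1*(exp(-2*I*pi/7))*conj(exp(6*I*pi/7))
  = (1) + (exp(-6*I*pi/7)) + (exp(2*I*pi/7)) + (exp(-4*I*pi/7)) + (exp(4*I*pi/7)) + (exp(-2*I*pi/7)) + (exp(6*I*pi/7))
  = 0.
(Exp terms are combined using exp(i*s)*conj(exp(i*t)) = exp(i*(s-t)), and sums of them are collapsed using the identity that for every m > 1 the m distinct m-th roots of unity sum to 0, e.g. 1 + exp(2*I*pi/3) + exp(-2*I*pi/3) = 0.)
Dividing by |G| = 7 gives 0/7 = 0, matching the row-orthogonality relation <chi_1, chi_4> = [chi_1 = chi_4].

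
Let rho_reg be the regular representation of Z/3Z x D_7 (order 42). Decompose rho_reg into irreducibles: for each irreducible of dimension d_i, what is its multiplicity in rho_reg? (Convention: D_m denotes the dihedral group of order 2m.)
Each irreducible V_i of dimension d_i appears with multiplicity d_i, i.e. rho_reg = (direct sum over all irreducibles V_i) d_i V_i. The irreducible dimensions for Z/3Z x D_7 are 1, 1, 1, 1, 1, 1, 2, 2, 2, 2, 2, 2, 2, 2, 2: 6 irreducibles of dimension 1, each with multiplicity 1; 9 irreducibles of dimension 2, each with multiplicity 2. Total dimension 6*1*1 + 9*2*2 = 42 = |G|.

Explanation: General theorem: in the regular representation of a finite group G, each irreducible appears with multiplicity equal to its dimension. Check: dim(rho_reg) = sum d_i^2 = 1 + 1 + 1 + 1 + 1 + 1 + 4 + 4 + 4 + 4 + 4 + 4 + 4 + 4 + 4 = 42 = |G|.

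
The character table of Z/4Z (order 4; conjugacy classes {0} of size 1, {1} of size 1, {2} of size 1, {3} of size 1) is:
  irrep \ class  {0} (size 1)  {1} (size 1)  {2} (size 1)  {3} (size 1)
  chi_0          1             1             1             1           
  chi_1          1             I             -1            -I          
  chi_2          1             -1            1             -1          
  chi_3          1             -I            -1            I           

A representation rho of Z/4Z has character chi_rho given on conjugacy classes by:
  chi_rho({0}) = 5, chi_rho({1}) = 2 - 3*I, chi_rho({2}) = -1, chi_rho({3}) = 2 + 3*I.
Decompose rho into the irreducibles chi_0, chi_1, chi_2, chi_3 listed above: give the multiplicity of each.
Multiplicities: chi_0: 2, chi_1: 0, chi_2: 0, chi_3: 3.

Details: Use <chi_rho, chi> = (1/|G|) sum_C |C| * chi_rho(C) * conj(chi(C)) with |G| = 4 for each irreducible chi in the table:
  <chi_rho, chi_0> = (1/4)[1*(5)*conj(1) + 1*(2 - 3*I)*conj(1) + 1*(-1)*conj(1) + 1*(2 + 3*I)*conj(1)]
      = (1/4)[(5) + (2 - 3*I) + (-1) + (2 + 3*I)] = 8/4 = 2
  <chi_rho, chi_1> = (1/4)[1*(5)*conj(1) + 1*(2 - 3*I)*conj(I) + 1*(-1)*conj(-1) + 1*(2 + 3*I)*conj(-I)]
      = (1/4)[(5) + (-3 - 2*I) + (1) + (-3 + 2*I)] = 0/4 = 0
  <chi_rho, chi_2> = (1/4)[1*(5)*conj(1) + 1*(2 - 3*I)*conj(-1) + 1*(-1)*conj(1) + 1*(2 + 3*I)*conj(-1)]
      = (1/4)[(5) + (-2 + 3*I) + (-1) + (-2 - 3*I)] = 0/4 = 0
  <chi_rho, chi_3> = (1/4)[1*(5)*conj(1) + 1*(2 - 3*I)*conj(-I) + 1*(-1)*conj(-1) + 1*(2 + 3*I)*conj(I)]
      = (1/4)[(5) + (3 + 2*I) + (1) + (3 - 2*I)] = 12/4 = 3
(Exp terms are combined using exp(i*s)*conj(exp(i*t)) = exp(i*(s-t)), and sums of them are collapsed using the identity that for every m > 1 the m distinct m-th roots of unity sum to 0, e.g. 1 + exp(2*I*pi/3) + exp(-2*I*pi/3) = 0.)
Dimension check: dim(rho) = sum (mult * dim) = 2*1 + 0*1 + 0*1 + 3*1 = 5 = chi_rho(e) = 5.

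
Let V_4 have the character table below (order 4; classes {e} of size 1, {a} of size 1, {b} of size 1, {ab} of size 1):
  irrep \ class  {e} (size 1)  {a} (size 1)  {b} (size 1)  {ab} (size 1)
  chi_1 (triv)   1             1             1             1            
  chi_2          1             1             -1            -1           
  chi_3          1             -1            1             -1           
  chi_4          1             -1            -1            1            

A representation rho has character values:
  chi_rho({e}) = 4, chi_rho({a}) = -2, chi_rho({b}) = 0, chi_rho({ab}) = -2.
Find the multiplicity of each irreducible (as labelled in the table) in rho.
Multiplicities: chi_1: 0, chi_2: 1, chi_3: 2, chi_4: 1.

Explanation: Use <chi_rho, chi> = (1/|G|) sum_C |C| * chi_rho(C) * conj(chi(C)) with |G| = 4 for each irreducible chi in the table:
  <chi_rho, chi_1> = (1/4)[1*(4)*conj(1) + 1*(-2)*conj(1) + 1*(0)*conj(1) + 1*(-2)*conj(1)]
      = (1/4)[(4) + (-2) + (0) + (-2)] = 0/4 = 0
  <chi_rho, chi_2> = (1/4)[1*(4)*conj(1) + 1*(-2)*conj(1) + 1*(0)*conj(-1) + 1*(-2)*conj(-1)]
      = (1/4)[(4) + (-2) + (0) + (2)] = 4/4 = 1
  <chi_rho, chi_3> = (1/4)[1*(4)*conj(1) + 1*(-2)*conj(-1) + 1*(0)*conj(1) + 1*(-2)*conj(-1)]
      = (1/4)[(4) + (2) + (0) + (2)] = 8/4 = 2
  <chi_rho, chi_4> = (1/4)[1*(4)*conj(1) + 1*(-2)*conj(-1) + 1*(0)*conj(-1) + 1*(-2)*conj(1)]
      = (1/4)[(4) + (2) + (0) + (-2)] = 4/4 = 1
Dimension check: dim(rho) = sum (mult * dim) = 0*1 + 1*1 + 2*1 + 1*1 = 4 = chi_rho(e) = 4.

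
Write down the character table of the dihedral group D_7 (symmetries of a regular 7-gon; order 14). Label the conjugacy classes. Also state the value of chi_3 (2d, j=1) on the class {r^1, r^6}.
Conjugacy classes: {e} of size 1, {r^1, r^6} of size 2, {r^2, r^5} of size 2, {r^3, r^4} of size 2, {s, sr, ..., sr^6} of size 7.
Character table:
  irrep \ class              {e} (size 1)  {r^1, r^6} (size 2)  {r^2, r^5} (size 2)  {r^3, r^4} (size 2)  {s, sr, ..., sr^6} (size 7)
  chi_1 (triv)               1             1                    1                    1                    1                          
  chi_2 (sign: r->1, s->-1)  1             1                    1                    1                    -1                         
  chi_3 (2d, j=1)            2             2*cos(2*pi/7)        -2*cos(3*pi/7)       -2*cos(pi/7)         0                          
  chi_4 (2d, j=2)            2             -2*cos(3*pi/7)       -2*cos(pi/7)         2*cos(2*pi/7)        0                          
  chi_5 (2d, j=3)            2             -2*cos(pi/7)         2*cos(2*pi/7)        -2*cos(3*pi/7)       0                          

Spot check: chi_3 (2d, j=1) on {r^1, r^6} = 2*cos(2*pi/7).

Proof sketch: D_7 has order 2*7 = 14 with 5 conjugacy classes, hence 5 irreducibles. Sum of squared dims 1 + 1 + 4 + 4 + 4 = 14 = |G|. Linear characters come from the abelianisation; the 2-dimensional irreps have character r^k -> 2*cos(2*pi*j*k/7), reflections -> 0.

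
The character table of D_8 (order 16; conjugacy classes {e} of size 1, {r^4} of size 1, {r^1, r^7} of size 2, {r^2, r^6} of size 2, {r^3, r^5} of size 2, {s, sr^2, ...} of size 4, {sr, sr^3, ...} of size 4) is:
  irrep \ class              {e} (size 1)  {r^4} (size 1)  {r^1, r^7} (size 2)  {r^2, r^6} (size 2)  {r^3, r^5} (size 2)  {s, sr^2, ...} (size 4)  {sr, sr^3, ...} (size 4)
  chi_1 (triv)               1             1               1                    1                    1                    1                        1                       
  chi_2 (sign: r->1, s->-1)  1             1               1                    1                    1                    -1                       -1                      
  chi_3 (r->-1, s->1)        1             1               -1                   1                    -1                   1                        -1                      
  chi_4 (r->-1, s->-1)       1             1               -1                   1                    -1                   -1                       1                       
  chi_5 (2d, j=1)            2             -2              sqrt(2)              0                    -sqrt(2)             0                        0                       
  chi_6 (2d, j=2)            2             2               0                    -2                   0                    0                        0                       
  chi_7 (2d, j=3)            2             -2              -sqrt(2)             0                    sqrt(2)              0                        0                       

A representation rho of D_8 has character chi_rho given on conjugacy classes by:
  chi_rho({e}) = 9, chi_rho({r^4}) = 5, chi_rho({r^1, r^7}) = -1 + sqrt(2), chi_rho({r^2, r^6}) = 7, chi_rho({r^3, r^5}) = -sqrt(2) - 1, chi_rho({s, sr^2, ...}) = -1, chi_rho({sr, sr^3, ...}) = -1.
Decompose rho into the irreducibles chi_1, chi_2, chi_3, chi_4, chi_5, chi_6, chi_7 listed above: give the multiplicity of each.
Multiplicities: chi_1: 1, chi_2: 2, chi_3: 2, chi_4: 2, chi_5: 1, chi_6: 0, chi_7: 0.

Use <chi_rho, chi> = (1/|G|) sum_C |C| * chi_rho(C) * conj(chi(C)) with |G| = 16 for each irreducible chi in the table:
  <chi_rho, chi_1> = (1/16)[1*(9)*conj(1) + 1*(5)*conj(1) + 2*(-1 + sqrt(2))*conj(1) + 2*(7)*conj(1) + 2*(-sqrt(2) - 1)*conj(1) + 4*(-1)*conj(1) + 4*(-1)*conj(1)]
      = (1/16)[(9) + (5) + (-2 + 2*sqrt(2)) + (14) + (-2*sqrt(2) - 2) + (-4) + (-4)] = 16/16 = 1
  <chi_rho, chi_2> = (1/16)[1*(9)*conj(1) + 1*(5)*conj(1) + 2*(-1 + sqrt(2))*conj(1) + 2*(7)*conj(1) + 2*(-sqrt(2) - 1)*conj(1) + 4*(-1)*conj(-1) + 4*(-1)*conj(-1)]
      = (1/16)[(9) + (5) + (-2 + 2*sqrt(2)) + (14) + (-2*sqrt(2) - 2) + (4) + (4)] = 32/16 = 2
  <chi_rho, chi_3> = (1/16)[1*(9)*conj(1) + 1*(5)*conj(1) + 2*(-1 + sqrt(2))*conj(-1) + 2*(7)*conj(1) + 2*(-sqrt(2) - 1)*conj(-1) + 4*(-1)*conj(1) + 4*(-1)*conj(-1)]
      = (1/16)[(9) + (5) + (2 - 2*sqrt(2)) + (14) + (2 + 2*sqrt(2)) + (-4) + (4)] = 32/16 = 2
  <chi_rho, chi_4> = (1/16)[1*(9)*conj(1) + 1*(5)*conj(1) + 2*(-1 + sqrt(2))*conj(-1) + 2*(7)*conj(1) + 2*(-sqrt(2) - 1)*conj(-1) + 4*(-1)*conj(-1) + 4*(-1)*conj(1)]
      = (1/16)[(9) + (5) + (2 - 2*sqrt(2)) + (14) + (2 + 2*sqrt(2)) + (4) + (-4)] = 32/16 = 2
  <chi_rho, chi_5> = (1/16)[1*(9)*conj(2) + 1*(5)*conj(-2) + 2*(-1 + sqrt(2))*conj(sqrt(2)) + 2*(7)*conj(0) + 2*(-sqrt(2) - 1)*conj(-sqrt(2)) + 4*(-1)*conj(0) + 4*(-1)*conj(0)]
      = (1/16)[(18) + (-10) + (4 - 2*sqrt(2)) + (0) + (2*sqrt(2) + 4) + (0) + (0)] = 16/16 = 1
  <chi_rho, chi_6> = (1/16)[1*(9)*conj(2) + 1*(5)*conj(2) + 2*(-1 + sqrt(2))*conj(0) + 2*(7)*conj(-2) + 2*(-sqrt(2) - 1)*conj(0) + 4*(-1)*conj(0) + 4*(-1)*conj(0)]
      = (1/16)[(18) + (10) + (0) + (-28) + (0) + (0) + (0)] = 0/16 = 0
  <chi_rho, chi_7> = (1/16)[1*(9)*conj(2) + 1*(5)*conj(-2) + 2*(-1 + sqrt(2))*conj(-sqrt(2)) + 2*(7)*conj(0) + 2*(-sqrt(2) - 1)*conj(sqrt(2)) + 4*(-1)*conj(0) + 4*(-1)*conj(0)]
      = (1/16)[(18) + (-10) + (-4 + 2*sqrt(2)) + (0) + (-4 - 2*sqrt(2)) + (0) + (0)] = 0/16 = 0
Dimension check: dim(rho) = sum (mult * dim) = 1*1 + 2*1 + 2*1 + 2*1 + 1*2 + 0*2 + 0*2 = 9 = chi_rho(e) = 9.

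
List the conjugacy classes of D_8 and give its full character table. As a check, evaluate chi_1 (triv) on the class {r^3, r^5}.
Conjugacy classes: {e} of size 1, {r^4} of size 1, {r^1, r^7} of size 2, {r^2, r^6} of size 2, {r^3, r^5} of size 2, {s, sr^2, ...} of size 4, {sr, sr^3, ...} of size 4.
Character table:
  irrep \ class              {e} (size 1)  {r^4} (size 1)  {r^1, r^7} (size 2)  {r^2, r^6} (size 2)  {r^3, r^5} (size 2)  {s, sr^2, ...} (size 4)  {sr, sr^3, ...} (size 4)
  chi_1 (triv)               1             1               1                    1                    1                    1                        1                       
  chi_2 (sign: r->1, s->-1)  1             1               1                    1                    1                    -1                       -1                      
  chi_3 (r->-1, s->1)        1             1               -1                   1                    -1                   1                        -1                      
  chi_4 (r->-1, s->-1)       1             1               -1                   1                    -1                   -1                       1                       
  chi_5 (2d, j=1)            2             -2              sqrt(2)              0                    -sqrt(2)             0                        0                       
  chi_6 (2d, j=2)            2             2               0                    -2                   0                    0                        0                       
  chi_7 (2d, j=3)            2             -2              -sqrt(2)             0                    sqrt(2)              0                        0                       

Spot check: chi_1 (triv) on {r^3, r^5} = 1.

Reasoning: D_8 has order 2*8 = 16 with 7 conjugacy classes, hence 7 irreducibles. Sum of squared dims 1 + 1 + 1 + 1 + 4 + 4 + 4 = 16 = |G|. Linear characters come from the abelianisation; the 2-dimensional irreps have character r^k -> 2*cos(2*pi*j*k/8), reflections -> 0.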